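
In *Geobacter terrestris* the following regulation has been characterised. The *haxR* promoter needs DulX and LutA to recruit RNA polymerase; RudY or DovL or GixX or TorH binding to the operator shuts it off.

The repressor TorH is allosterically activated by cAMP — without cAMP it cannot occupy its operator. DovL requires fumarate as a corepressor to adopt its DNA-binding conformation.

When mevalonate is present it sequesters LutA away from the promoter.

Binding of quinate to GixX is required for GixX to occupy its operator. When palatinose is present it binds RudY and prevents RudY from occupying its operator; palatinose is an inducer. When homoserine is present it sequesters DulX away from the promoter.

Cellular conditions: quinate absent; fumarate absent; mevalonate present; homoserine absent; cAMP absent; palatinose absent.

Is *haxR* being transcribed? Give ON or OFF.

OFF

Palatinose is absent, so RudY is active.
Homoserine is absent, so DulX is active.
Fumarate is absent, so DovL is inactive.
Quinate is absent, so GixX is inactive.
cAMP is absent, so TorH is inactive.
Mevalonate is present, so LutA is inactive.
With repressor RudY bound, *haxR* is not transcribed.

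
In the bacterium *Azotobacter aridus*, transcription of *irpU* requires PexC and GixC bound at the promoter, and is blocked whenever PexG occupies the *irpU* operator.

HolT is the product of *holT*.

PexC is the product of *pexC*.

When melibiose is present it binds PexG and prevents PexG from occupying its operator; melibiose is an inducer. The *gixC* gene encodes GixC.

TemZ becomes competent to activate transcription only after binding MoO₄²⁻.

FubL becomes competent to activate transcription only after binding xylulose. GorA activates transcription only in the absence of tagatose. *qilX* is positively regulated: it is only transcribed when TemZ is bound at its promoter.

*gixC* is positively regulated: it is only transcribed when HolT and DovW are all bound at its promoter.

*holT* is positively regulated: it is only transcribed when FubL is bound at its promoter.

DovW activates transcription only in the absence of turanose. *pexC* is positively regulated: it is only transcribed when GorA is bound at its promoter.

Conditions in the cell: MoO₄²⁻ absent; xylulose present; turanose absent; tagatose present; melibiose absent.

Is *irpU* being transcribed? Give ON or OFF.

Tagatose is present, so GorA is inactive.
Required activator GorA is absent, so *pexC* is not transcribed.
So PexC is not produced.
Melibiose is absent, so PexG is active.
Xylulose is present, so FubL is active.
No repressor is bound and FubL is active, so *holT* is transcribed.
So HolT is produced and active.
Turanose is absent, so DovW is active.
No repressor is bound and HolT and DovW are active, so *gixC* is transcribed.
So GixC is produced and active.
With repressor PexG bound, *irpU* is not transcribed.

OFF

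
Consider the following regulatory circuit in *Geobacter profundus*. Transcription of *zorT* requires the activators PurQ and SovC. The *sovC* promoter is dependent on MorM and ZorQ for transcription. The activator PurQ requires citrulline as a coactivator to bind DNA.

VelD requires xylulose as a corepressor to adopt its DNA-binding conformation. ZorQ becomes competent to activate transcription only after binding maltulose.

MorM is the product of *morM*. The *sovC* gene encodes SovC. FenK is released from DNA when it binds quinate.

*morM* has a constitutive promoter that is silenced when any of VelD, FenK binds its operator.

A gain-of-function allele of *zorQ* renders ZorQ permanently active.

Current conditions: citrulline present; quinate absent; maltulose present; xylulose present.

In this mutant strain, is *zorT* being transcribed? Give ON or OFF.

Citrulline is present, so PurQ is active.
Xylulose is present, so VelD is active.
Quinate is absent, so FenK is active.
With repressor VelD bound, *morM* is not transcribed.
So MorM is not produced.
ZorQ is constitutively active in this strain.
Required activator MorM is absent, so *sovC* is not transcribed.
So SovC is not produced.
Required activator SovC is absent, so *zorT* is not transcribed.

OFF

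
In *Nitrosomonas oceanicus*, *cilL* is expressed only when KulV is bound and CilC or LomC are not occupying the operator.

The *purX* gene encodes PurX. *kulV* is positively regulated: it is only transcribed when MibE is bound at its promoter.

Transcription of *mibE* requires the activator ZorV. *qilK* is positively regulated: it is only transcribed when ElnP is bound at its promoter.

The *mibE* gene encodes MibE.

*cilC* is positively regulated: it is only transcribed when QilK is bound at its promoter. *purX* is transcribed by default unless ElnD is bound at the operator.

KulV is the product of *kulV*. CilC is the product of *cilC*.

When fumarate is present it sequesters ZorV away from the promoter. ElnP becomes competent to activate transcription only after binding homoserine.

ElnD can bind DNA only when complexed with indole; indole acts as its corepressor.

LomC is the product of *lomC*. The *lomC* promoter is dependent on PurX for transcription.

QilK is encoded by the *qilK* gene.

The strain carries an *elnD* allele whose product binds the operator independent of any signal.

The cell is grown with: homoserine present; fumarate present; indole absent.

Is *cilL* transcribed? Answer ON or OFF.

OFF

Fumarate is present, so ZorV is inactive.
Required activator ZorV is absent, so *mibE* is not transcribed.
So MibE is not produced.
Required activator MibE is absent, so *kulV* is not transcribed.
So KulV is not produced.
Homoserine is present, so ElnP is active.
No repressor is bound and ElnP is active, so *qilK* is transcribed.
So QilK is produced and active.
No repressor is bound and QilK is active, so *cilC* is transcribed.
So CilC is produced and active.
ElnD is constitutively active in this strain.
With repressor ElnD bound, *purX* is not transcribed.
So PurX is not produced.
Required activator PurX is absent, so *lomC* is not transcribed.
So LomC is not produced.
With repressor CilC bound, *cilL* is not transcribed.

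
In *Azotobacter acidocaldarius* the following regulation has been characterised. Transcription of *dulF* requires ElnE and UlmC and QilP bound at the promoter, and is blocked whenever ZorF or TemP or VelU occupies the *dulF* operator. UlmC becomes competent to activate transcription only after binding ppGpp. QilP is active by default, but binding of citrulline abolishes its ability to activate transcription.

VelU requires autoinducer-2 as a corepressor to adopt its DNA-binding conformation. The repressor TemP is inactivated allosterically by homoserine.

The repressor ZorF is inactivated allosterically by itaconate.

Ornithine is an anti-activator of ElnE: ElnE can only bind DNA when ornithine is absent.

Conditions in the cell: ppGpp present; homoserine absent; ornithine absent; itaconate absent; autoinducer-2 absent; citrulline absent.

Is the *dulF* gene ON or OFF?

OFF

Ornithine is absent, so ElnE is active.
Itaconate is absent, so ZorF is active.
ppGpp is present, so UlmC is active.
Homoserine is absent, so TemP is active.
Citrulline is absent, so QilP is active.
Autoinducer-2 is absent, so VelU is inactive.
With repressor ZorF bound, *dulF* is not transcribed.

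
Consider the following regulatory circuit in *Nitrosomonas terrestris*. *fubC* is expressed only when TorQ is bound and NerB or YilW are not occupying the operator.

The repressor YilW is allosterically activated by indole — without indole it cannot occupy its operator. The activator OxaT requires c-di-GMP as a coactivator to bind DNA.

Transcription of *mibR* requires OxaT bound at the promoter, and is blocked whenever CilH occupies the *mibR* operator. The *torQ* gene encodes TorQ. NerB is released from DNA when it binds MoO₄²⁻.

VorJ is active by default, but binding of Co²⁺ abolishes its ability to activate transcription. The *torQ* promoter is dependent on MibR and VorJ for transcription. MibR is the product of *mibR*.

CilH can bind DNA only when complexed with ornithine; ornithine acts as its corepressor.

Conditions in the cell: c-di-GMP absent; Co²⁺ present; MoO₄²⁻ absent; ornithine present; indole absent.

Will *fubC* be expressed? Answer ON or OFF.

MoO₄²⁻ is absent, so NerB is active.
c-di-GMP is absent, so OxaT is inactive.
Ornithine is present, so CilH is active.
With repressor CilH bound, *mibR* is not transcribed.
So MibR is not produced.
Co²⁺ is present, so VorJ is inactive.
Required activator MibR is absent, so *torQ* is not transcribed.
So TorQ is not produced.
Indole is absent, so YilW is inactive.
With repressor NerB bound, *fubC* is not transcribed.

OFF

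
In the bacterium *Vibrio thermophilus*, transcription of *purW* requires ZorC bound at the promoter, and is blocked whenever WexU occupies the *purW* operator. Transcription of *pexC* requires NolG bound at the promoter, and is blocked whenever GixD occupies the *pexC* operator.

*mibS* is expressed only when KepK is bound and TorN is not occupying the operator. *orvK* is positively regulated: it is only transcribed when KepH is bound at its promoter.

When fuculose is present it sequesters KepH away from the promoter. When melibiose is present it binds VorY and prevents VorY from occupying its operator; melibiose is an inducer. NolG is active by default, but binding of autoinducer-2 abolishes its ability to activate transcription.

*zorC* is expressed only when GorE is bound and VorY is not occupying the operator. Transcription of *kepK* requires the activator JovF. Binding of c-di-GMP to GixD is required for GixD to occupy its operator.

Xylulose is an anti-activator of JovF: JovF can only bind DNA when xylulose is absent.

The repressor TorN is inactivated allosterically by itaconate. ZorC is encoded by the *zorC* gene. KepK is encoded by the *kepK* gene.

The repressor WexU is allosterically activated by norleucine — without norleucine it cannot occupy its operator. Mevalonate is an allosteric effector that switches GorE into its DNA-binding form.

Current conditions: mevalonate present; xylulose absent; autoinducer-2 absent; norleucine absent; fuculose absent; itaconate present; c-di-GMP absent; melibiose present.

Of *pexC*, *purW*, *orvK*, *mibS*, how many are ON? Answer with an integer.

4

Autoinducer-2 is absent, so NolG is active.
c-di-GMP is absent, so GixD is inactive.
No repressor is bound and NolG is active, so *pexC* is transcribed.
→ *pexC* is ON.
Mevalonate is present, so GorE is active.
Melibiose is present, so VorY is inactive.
No repressor is bound and GorE is active, so *zorC* is transcribed.
So ZorC is produced and active.
Norleucine is absent, so WexU is inactive.
No repressor is bound and ZorC is active, so *purW* is transcribed.
→ *purW* is ON.
Fuculose is absent, so KepH is active.
No repressor is bound and KepH is active, so *orvK* is transcribed.
→ *orvK* is ON.
Xylulose is absent, so JovF is active.
No repressor is bound and JovF is active, so *kepK* is transcribed.
So KepK is produced and active.
Itaconate is present, so TorN is inactive.
No repressor is bound and KepK is active, so *mibS* is transcribed.
→ *mibS* is ON.
4 of the 4 genes are transcribed.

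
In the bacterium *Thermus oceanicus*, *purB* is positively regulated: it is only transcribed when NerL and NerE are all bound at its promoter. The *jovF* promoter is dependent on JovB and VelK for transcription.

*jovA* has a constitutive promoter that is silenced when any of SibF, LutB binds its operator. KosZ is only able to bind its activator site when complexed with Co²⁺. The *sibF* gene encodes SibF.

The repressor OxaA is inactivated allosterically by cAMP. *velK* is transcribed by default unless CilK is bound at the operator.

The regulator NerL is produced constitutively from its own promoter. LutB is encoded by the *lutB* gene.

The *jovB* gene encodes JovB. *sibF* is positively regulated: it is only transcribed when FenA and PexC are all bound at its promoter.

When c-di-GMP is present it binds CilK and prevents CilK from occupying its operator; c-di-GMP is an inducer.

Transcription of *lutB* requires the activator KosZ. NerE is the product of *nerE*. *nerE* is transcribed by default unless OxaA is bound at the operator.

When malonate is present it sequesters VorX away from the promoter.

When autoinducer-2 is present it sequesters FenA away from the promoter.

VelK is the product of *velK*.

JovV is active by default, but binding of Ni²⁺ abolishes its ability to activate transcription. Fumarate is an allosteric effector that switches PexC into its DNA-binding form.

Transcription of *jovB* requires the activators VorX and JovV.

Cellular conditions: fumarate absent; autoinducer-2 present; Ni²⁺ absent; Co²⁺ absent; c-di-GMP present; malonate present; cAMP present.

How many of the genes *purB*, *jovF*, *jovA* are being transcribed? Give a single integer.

2

NerL is produced constitutively and is active.
cAMP is present, so OxaA is inactive.
With no repressor bound, *nerE* is transcribed.
So NerE is produced and active.
No repressor is bound and NerL and NerE are active, so *purB* is transcribed.
→ *purB* is ON.
Malonate is present, so VorX is inactive.
Ni²⁺ is absent, so JovV is active.
Required activator VorX is absent, so *jovB* is not transcribed.
So JovB is not produced.
c-di-GMP is present, so CilK is inactive.
With no repressor bound, *velK* is transcribed.
So VelK is produced and active.
Required activator JovB is absent, so *jovF* is not transcribed.
→ *jovF* is OFF.
Autoinducer-2 is present, so FenA is inactive.
Fumarate is absent, so PexC is inactive.
Required activator FenA is absent, so *sibF* is not transcribed.
So SibF is not produced.
Co²⁺ is absent, so KosZ is inactive.
Required activator KosZ is absent, so *lutB* is not transcribed.
So LutB is not produced.
With no repressor bound, *jovA* is transcribed.
→ *jovA* is ON.
2 of the 3 genes are transcribed.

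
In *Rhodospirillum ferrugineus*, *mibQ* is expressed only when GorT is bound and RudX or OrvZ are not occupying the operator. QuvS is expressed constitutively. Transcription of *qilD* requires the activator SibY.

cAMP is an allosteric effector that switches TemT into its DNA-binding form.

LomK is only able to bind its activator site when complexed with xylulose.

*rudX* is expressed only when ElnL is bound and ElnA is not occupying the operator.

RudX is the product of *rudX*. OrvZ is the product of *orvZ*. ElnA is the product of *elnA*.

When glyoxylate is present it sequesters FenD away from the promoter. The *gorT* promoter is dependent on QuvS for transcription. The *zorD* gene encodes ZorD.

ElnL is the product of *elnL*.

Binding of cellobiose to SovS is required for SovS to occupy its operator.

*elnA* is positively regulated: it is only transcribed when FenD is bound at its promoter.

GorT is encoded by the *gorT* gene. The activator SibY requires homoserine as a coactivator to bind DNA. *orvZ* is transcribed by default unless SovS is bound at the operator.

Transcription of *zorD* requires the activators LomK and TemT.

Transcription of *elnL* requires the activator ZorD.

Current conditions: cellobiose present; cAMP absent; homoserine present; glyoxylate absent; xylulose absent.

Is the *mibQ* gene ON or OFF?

QuvS is produced constitutively and is active.
No repressor is bound and QuvS is active, so *gorT* is transcribed.
So GorT is produced and active.
Xylulose is absent, so LomK is inactive.
cAMP is absent, so TemT is inactive.
Required activator LomK is absent, so *zorD* is not transcribed.
So ZorD is not produced.
Required activator ZorD is absent, so *elnL* is not transcribed.
So ElnL is not produced.
Glyoxylate is absent, so FenD is active.
No repressor is bound and FenD is active, so *elnA* is transcribed.
So ElnA is produced and active.
With repressor ElnA bound, *rudX* is not transcribed.
So RudX is not produced.
Cellobiose is present, so SovS is active.
With repressor SovS bound, *orvZ* is not transcribed.
So OrvZ is not produced.
No repressor is bound and GorT is active, so *mibQ* is transcribed.

ON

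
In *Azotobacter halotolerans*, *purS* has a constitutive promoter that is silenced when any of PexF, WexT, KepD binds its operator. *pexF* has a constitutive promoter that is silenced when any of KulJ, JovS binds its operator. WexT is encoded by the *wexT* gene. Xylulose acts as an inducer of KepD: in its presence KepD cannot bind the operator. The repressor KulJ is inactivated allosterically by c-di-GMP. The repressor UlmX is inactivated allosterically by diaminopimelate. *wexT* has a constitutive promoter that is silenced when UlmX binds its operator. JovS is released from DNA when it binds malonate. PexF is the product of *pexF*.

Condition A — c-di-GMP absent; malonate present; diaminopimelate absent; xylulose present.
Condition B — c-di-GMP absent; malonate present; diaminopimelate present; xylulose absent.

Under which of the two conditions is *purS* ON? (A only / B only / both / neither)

Condition A:
c-di-GMP is absent, so KulJ is active.
Malonate is present, so JovS is inactive.
With repressor KulJ bound, *pexF* is not transcribed.
So PexF is not produced.
Diaminopimelate is absent, so UlmX is active.
With repressor UlmX bound, *wexT* is not transcribed.
So WexT is not produced.
Xylulose is present, so KepD is inactive.
With no repressor bound, *purS* is transcribed.
→ *purS* is ON in A.
Condition B:
c-di-GMP is absent, so KulJ is active.
Malonate is present, so JovS is inactive.
With repressor KulJ bound, *pexF* is not transcribed.
So PexF is not produced.
Diaminopimelate is present, so UlmX is inactive.
With no repressor bound, *wexT* is transcribed.
So WexT is produced and active.
Xylulose is absent, so KepD is active.
With repressor WexT bound, *purS* is not transcribed.
→ *purS* is OFF in B.

A only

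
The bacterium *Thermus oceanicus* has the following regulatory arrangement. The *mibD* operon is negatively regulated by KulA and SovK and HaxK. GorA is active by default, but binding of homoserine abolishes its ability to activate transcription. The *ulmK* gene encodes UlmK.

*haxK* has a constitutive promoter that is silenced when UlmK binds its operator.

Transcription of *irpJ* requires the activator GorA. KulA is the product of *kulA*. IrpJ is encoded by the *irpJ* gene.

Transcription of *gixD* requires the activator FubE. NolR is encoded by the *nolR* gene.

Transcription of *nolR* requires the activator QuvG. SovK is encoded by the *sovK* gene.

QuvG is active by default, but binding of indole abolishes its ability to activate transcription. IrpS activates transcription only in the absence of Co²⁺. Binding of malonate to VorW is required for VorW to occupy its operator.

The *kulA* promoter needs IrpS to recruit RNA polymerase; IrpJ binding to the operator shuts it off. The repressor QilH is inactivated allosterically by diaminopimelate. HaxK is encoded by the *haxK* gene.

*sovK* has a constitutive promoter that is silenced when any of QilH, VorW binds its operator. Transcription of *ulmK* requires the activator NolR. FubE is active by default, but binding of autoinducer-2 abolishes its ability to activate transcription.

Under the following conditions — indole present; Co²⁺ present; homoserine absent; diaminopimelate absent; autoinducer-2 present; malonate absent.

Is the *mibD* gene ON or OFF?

Co²⁺ is present, so IrpS is inactive.
Homoserine is absent, so GorA is active.
No repressor is bound and GorA is active, so *irpJ* is transcribed.
So IrpJ is produced and active.
With repressor IrpJ bound, *kulA* is not transcribed.
So KulA is not produced.
Diaminopimelate is absent, so QilH is active.
Malonate is absent, so VorW is inactive.
With repressor QilH bound, *sovK* is not transcribed.
So SovK is not produced.
Indole is present, so QuvG is inactive.
Required activator QuvG is absent, so *nolR* is not transcribed.
So NolR is not produced.
Required activator NolR is absent, so *ulmK* is not transcribed.
So UlmK is not produced.
With no repressor bound, *haxK* is transcribed.
So HaxK is produced and active.
With repressor HaxK bound, *mibD* is not transcribed.

OFF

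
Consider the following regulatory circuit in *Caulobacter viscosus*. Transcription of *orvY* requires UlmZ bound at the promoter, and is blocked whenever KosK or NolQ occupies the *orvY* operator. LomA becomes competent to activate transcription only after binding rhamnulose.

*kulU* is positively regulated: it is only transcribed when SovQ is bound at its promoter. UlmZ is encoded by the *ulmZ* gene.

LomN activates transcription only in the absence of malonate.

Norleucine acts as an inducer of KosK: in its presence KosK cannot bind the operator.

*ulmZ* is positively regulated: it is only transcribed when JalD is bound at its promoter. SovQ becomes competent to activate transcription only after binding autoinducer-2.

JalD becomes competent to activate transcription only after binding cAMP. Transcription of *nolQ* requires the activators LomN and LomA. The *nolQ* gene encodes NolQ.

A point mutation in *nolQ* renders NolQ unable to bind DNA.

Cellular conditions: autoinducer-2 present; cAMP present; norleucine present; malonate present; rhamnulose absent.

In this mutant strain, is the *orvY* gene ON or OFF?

Norleucine is present, so KosK is inactive.
NolQ is non-functional in this strain, so it has no effect.
cAMP is present, so JalD is active.
No repressor is bound and JalD is active, so *ulmZ* is transcribed.
So UlmZ is produced and active.
No repressor is bound and UlmZ is active, so *orvY* is transcribed.

ON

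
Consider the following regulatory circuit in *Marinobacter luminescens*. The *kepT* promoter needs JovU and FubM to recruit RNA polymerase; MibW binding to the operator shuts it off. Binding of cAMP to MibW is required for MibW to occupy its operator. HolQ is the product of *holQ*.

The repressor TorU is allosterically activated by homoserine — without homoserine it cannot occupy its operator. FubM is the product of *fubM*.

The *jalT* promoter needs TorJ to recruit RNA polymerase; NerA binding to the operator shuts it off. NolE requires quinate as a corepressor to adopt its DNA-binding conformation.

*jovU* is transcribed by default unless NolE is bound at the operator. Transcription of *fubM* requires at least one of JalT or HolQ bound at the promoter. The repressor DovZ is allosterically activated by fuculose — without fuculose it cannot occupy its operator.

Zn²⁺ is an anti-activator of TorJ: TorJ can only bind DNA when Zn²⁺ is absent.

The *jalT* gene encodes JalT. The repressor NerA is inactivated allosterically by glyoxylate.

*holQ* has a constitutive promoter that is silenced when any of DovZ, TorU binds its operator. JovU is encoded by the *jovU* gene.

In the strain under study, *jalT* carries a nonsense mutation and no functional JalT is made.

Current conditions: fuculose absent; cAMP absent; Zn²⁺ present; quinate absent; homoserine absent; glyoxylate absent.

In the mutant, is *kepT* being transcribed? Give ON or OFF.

Quinate is absent, so NolE is inactive.
With no repressor bound, *jovU* is transcribed.
So JovU is produced and active.
JalT is non-functional in this strain, so it has no effect.
Fuculose is absent, so DovZ is inactive.
Homoserine is absent, so TorU is inactive.
With no repressor bound, *holQ* is transcribed.
So HolQ is produced and active.
Activator HolQ is present, so *fubM* is transcribed.
So FubM is produced and active.
cAMP is absent, so MibW is inactive.
No repressor is bound and JovU and FubM are active, so *kepT* is transcribed.

ON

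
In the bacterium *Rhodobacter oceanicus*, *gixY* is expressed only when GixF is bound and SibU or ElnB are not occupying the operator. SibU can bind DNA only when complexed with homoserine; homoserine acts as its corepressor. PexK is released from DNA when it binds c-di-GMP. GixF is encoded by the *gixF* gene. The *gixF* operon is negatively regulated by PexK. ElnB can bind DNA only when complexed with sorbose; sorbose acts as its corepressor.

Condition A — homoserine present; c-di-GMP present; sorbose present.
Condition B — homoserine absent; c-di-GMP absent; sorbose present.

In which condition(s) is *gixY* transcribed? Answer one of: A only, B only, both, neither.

neither

Condition A:
Homoserine is present, so SibU is active.
c-di-GMP is present, so PexK is inactive.
With no repressor bound, *gixF* is transcribed.
So GixF is produced and active.
Sorbose is present, so ElnB is active.
With repressor SibU bound, *gixY* is not transcribed.
→ *gixY* is OFF in A.
Condition B:
Homoserine is absent, so SibU is inactive.
c-di-GMP is absent, so PexK is active.
With repressor PexK bound, *gixF* is not transcribed.
So GixF is not produced.
Sorbose is present, so ElnB is active.
With repressor ElnB bound, *gixY* is not transcribed.
→ *gixY* is OFF in B.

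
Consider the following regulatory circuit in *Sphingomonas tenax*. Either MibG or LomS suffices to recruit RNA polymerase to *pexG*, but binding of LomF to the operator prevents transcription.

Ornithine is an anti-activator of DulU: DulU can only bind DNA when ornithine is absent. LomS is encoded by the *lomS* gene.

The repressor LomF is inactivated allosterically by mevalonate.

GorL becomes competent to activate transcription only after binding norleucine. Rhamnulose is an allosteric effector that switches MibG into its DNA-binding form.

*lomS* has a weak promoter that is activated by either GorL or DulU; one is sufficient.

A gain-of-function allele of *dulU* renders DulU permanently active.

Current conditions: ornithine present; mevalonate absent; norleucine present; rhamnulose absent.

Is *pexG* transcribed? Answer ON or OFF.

Rhamnulose is absent, so MibG is inactive.
Mevalonate is absent, so LomF is active.
Norleucine is present, so GorL is active.
DulU is constitutively active in this strain.
Activator GorL is present, so *lomS* is transcribed.
So LomS is produced and active.
With repressor LomF bound, *pexG* is not transcribed.

OFF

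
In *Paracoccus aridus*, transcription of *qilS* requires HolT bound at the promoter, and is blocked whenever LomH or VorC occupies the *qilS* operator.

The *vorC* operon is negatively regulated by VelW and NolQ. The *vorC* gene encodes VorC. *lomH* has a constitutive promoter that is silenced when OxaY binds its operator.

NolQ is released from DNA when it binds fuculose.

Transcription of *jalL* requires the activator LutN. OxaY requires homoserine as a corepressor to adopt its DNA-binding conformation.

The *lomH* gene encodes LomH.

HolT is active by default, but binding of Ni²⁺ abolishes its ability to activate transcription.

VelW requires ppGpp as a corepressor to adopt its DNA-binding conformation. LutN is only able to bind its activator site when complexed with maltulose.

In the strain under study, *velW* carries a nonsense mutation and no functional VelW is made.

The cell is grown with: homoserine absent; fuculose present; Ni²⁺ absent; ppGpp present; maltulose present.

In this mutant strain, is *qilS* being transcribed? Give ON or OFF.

OFF

Homoserine is absent, so OxaY is inactive.
With no repressor bound, *lomH* is transcribed.
So LomH is produced and active.
Ni²⁺ is absent, so HolT is active.
VelW is non-functional in this strain, so it has no effect.
Fuculose is present, so NolQ is inactive.
With no repressor bound, *vorC* is transcribed.
So VorC is produced and active.
With repressor LomH bound, *qilS* is not transcribed.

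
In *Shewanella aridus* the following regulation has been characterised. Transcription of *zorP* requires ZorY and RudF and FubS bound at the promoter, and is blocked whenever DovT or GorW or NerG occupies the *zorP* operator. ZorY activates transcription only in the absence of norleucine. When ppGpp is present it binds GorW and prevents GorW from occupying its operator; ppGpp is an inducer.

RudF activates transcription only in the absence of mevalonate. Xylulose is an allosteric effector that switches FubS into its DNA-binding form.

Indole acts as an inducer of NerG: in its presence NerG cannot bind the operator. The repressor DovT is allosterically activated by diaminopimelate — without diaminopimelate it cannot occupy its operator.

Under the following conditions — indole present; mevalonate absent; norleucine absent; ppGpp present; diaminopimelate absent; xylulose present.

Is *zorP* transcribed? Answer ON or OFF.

ON

Norleucine is absent, so ZorY is active.
Diaminopimelate is absent, so DovT is inactive.
ppGpp is present, so GorW is inactive.
Indole is present, so NerG is inactive.
Mevalonate is absent, so RudF is active.
Xylulose is present, so FubS is active.
No repressor is bound and ZorY and RudF and FubS are active, so *zorP* is transcribed.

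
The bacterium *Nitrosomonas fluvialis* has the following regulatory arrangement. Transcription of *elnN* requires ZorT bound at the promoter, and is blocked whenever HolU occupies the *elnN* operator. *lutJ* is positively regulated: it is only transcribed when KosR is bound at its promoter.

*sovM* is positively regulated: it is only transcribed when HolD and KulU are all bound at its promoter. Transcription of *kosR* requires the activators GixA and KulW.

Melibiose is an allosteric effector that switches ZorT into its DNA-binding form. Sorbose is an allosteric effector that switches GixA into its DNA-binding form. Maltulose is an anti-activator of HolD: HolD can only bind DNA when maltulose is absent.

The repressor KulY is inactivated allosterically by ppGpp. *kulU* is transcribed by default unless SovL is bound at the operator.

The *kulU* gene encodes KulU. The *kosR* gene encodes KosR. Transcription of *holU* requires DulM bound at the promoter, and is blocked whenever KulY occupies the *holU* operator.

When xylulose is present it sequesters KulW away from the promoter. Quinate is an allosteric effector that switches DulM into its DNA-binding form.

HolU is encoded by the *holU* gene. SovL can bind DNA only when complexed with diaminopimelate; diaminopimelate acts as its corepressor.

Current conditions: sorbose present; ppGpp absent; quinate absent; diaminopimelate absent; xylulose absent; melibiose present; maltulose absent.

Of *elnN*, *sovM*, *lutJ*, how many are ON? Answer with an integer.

Melibiose is present, so ZorT is active.
Quinate is absent, so DulM is inactive.
ppGpp is absent, so KulY is active.
With repressor KulY bound, *holU* is not transcribed.
So HolU is not produced.
No repressor is bound and ZorT is active, so *elnN* is transcribed.
→ *elnN* is ON.
Maltulose is absent, so HolD is active.
Diaminopimelate is absent, so SovL is inactive.
With no repressor bound, *kulU* is transcribed.
So KulU is produced and active.
No repressor is bound and HolD and KulU are active, so *sovM* is transcribed.
→ *sovM* is ON.
Sorbose is present, so GixA is active.
Xylulose is absent, so KulW is active.
No repressor is bound and GixA and KulW are active, so *kosR* is transcribed.
So KosR is produced and active.
No repressor is bound and KosR is active, so *lutJ* is transcribed.
→ *lutJ* is ON.
3 of the 3 genes are transcribed.

3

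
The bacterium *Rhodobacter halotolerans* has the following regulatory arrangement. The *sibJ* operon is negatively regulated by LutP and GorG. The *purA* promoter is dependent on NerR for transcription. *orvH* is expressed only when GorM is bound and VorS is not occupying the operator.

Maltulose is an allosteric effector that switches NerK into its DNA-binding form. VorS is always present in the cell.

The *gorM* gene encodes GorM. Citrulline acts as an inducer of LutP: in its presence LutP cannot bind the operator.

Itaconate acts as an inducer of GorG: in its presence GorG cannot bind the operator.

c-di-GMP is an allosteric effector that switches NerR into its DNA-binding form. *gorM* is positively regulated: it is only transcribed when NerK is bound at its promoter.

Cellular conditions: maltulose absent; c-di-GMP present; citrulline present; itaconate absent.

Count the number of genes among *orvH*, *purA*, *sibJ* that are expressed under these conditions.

Maltulose is absent, so NerK is inactive.
Required activator NerK is absent, so *gorM* is not transcribed.
So GorM is not produced.
VorS is produced constitutively and is active.
With repressor VorS bound, *orvH* is not transcribed.
→ *orvH* is OFF.
c-di-GMP is present, so NerR is active.
No repressor is bound and NerR is active, so *purA* is transcribed.
→ *purA* is ON.
Citrulline is present, so LutP is inactive.
Itaconate is absent, so GorG is active.
With repressor GorG bound, *sibJ* is not transcribed.
→ *sibJ* is OFF.
1 of the 3 genes is transcribed.

1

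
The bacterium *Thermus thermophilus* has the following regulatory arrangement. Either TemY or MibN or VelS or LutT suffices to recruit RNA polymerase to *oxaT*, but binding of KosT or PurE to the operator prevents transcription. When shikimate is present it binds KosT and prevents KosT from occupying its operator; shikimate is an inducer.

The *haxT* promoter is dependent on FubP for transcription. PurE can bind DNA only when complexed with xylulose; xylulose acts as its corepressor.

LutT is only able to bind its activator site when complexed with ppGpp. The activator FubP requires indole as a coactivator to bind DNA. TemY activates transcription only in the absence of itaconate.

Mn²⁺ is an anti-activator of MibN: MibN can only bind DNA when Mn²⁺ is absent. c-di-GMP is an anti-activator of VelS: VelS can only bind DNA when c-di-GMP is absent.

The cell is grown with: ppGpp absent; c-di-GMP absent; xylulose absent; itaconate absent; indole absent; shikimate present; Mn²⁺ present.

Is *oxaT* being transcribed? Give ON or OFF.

ON

Shikimate is present, so KosT is inactive.
Itaconate is absent, so TemY is active.
Mn²⁺ is present, so MibN is inactive.
Xylulose is absent, so PurE is inactive.
c-di-GMP is absent, so VelS is active.
ppGpp is absent, so LutT is inactive.
Activator TemY is present, so *oxaT* is transcribed.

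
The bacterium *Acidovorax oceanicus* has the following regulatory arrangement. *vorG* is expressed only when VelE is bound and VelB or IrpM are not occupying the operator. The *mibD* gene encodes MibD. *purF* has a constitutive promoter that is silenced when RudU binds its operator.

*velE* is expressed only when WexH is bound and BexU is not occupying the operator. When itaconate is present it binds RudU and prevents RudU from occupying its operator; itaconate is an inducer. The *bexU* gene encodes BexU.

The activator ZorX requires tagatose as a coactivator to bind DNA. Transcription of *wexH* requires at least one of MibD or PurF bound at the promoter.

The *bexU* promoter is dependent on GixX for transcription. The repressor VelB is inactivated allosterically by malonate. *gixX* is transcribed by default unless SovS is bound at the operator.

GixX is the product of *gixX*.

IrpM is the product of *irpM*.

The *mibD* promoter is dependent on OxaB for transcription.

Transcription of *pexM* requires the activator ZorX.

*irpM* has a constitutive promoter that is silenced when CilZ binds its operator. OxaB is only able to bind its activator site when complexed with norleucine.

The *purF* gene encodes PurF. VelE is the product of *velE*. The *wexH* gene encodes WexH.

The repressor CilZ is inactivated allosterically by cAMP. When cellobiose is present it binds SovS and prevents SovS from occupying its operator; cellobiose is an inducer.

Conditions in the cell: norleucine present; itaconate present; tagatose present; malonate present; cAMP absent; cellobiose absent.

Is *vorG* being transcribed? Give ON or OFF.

ON

Norleucine is present, so OxaB is active.
No repressor is bound and OxaB is active, so *mibD* is transcribed.
So MibD is produced and active.
Itaconate is present, so RudU is inactive.
With no repressor bound, *purF* is transcribed.
So PurF is produced and active.
Activator MibD is present, so *wexH* is transcribed.
So WexH is produced and active.
Cellobiose is absent, so SovS is active.
With repressor SovS bound, *gixX* is not transcribed.
So GixX is not produced.
Required activator GixX is absent, so *bexU* is not transcribed.
So BexU is not produced.
No repressor is bound and WexH is active, so *velE* is transcribed.
So VelE is produced and active.
Malonate is present, so VelB is inactive.
cAMP is absent, so CilZ is active.
With repressor CilZ bound, *irpM* is not transcribed.
So IrpM is not produced.
No repressor is bound and VelE is active, so *vorG* is transcribed.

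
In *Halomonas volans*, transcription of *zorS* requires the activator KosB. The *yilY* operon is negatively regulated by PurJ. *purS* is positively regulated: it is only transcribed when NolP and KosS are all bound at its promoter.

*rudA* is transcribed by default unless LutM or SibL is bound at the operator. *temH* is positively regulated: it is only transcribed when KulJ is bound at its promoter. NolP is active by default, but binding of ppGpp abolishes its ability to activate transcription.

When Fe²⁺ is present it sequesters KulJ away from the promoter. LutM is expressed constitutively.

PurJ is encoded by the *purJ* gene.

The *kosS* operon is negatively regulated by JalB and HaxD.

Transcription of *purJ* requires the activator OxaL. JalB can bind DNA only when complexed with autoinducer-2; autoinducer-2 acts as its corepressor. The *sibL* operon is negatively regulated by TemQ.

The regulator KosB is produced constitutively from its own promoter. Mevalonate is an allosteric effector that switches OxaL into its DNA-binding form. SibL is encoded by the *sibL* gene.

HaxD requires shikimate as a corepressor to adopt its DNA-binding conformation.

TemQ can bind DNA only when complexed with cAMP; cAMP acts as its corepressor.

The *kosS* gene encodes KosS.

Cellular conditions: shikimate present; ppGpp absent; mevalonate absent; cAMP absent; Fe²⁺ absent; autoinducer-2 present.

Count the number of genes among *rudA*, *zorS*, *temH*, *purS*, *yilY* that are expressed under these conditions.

3

LutM is produced constitutively and is active.
cAMP is absent, so TemQ is inactive.
With no repressor bound, *sibL* is transcribed.
So SibL is produced and active.
With repressor LutM bound, *rudA* is not transcribed.
→ *rudA* is OFF.
KosB is produced constitutively and is active.
No repressor is bound and KosB is active, so *zorS* is transcribed.
→ *zorS* is ON.
Fe²⁺ is absent, so KulJ is active.
No repressor is bound and KulJ is active, so *temH* is transcribed.
→ *temH* is ON.
ppGpp is absent, so NolP is active.
Autoinducer-2 is present, so JalB is active.
Shikimate is present, so HaxD is active.
With repressor JalB bound, *kosS* is not transcribed.
So KosS is not produced.
Required activator KosS is absent, so *purS* is not transcribed.
→ *purS* is OFF.
Mevalonate is absent, so OxaL is inactive.
Required activator OxaL is absent, so *purJ* is not transcribed.
So PurJ is not produced.
With no repressor bound, *yilY* is transcribed.
→ *yilY* is ON.
3 of the 5 genes are transcribed.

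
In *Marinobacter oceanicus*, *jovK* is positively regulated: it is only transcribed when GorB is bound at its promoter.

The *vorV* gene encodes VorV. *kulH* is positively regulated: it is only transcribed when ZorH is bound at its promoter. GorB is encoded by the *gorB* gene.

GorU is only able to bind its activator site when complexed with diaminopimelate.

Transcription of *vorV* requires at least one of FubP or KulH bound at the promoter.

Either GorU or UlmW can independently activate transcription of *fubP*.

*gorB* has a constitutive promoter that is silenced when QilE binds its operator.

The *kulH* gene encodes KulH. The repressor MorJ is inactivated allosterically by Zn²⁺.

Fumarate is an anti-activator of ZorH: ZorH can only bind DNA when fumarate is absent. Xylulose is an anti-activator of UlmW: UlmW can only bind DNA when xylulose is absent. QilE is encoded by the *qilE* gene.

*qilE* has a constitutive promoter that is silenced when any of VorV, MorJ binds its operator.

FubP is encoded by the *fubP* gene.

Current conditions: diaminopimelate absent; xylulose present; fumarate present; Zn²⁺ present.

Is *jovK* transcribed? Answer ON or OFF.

OFF

Diaminopimelate is absent, so GorU is inactive.
Xylulose is present, so UlmW is inactive.
No activator is available at the *fubP* promoter, so *fubP* is not transcribed.
So FubP is not produced.
Fumarate is present, so ZorH is inactive.
Required activator ZorH is absent, so *kulH* is not transcribed.
So KulH is not produced.
No activator is available at the *vorV* promoter, so *vorV* is not transcribed.
So VorV is not produced.
Zn²⁺ is present, so MorJ is inactive.
With no repressor bound, *qilE* is transcribed.
So QilE is produced and active.
With repressor QilE bound, *gorB* is not transcribed.
So GorB is not produced.
Required activator GorB is absent, so *jovK* is not transcribed.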